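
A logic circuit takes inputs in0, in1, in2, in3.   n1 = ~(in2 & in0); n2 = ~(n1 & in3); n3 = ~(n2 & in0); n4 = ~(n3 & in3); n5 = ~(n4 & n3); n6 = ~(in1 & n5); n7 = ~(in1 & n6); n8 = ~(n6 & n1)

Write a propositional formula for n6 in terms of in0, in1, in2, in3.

~(in1 & (~((~((~((~((~(in2 & in0)) & in3)) & in0)) & in3)) & (~((~((~(in2 & in0)) & in3)) & in0)))))

n1 = ~(in2 & in0)
n2 = ~(n1 & in3) = ~((~(in2 & in0)) & in3)
n3 = ~(n2 & in0) = ~((~((~(in2 & in0)) & in3)) & in0)
n4 = ~(n3 & in3) = ~((~((~((~(in2 & in0)) & in3)) & in0)) & in3)
n5 = ~(n4 & n3) = ~((~((~((~((~(in2 & in0)) & in3)) & in0)) & in3)) & (~((~((~(in2 & in0)) & in3)) & in0)))
n6 = ~(in1 & n5) = ~(in1 & (~((~((~((~((~(in2 & in0)) & in3)) & in0)) & in3)) & (~((~((~(in2 & in0)) & in3)) & in0)))))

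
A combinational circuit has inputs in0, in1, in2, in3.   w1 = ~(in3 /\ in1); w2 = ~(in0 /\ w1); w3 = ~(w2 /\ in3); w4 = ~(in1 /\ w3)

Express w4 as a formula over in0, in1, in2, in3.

w1 = ~(in3 /\ in1)
w2 = ~(in0 /\ w1) = ~(in0 /\ (~(in3 /\ in1)))
w3 = ~(w2 /\ in3) = ~((~(in0 /\ (~(in3 /\ in1)))) /\ in3)
w4 = ~(in1 /\ w3) = ~(in1 /\ (~((~(in0 /\ (~(in3 /\ in1)))) /\ in3)))

~(in1 /\ (~((~(in0 /\ (~(in3 /\ in1)))) /\ in3)))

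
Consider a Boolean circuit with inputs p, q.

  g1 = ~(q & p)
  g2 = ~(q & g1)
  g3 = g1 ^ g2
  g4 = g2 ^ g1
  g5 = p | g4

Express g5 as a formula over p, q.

g1 = ~(q & p)
g2 = ~(q & g1) = ~(q & (~(q & p)))
g4 = g2 ^ g1 = (~(q & (~(q & p)))) ^ (~(q & p))
g5 = p | g4 = p | ((~(q & (~(q & p)))) ^ (~(q & p)))

p | ((~(q & (~(q & p)))) ^ (~(q & p)))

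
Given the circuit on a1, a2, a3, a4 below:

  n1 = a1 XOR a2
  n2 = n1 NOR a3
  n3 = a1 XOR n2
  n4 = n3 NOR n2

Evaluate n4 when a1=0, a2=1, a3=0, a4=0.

1

n1 = 0 XOR 1 = 1
n2 = 1 NOR 0 = 0
n3 = 0 XOR 0 = 0
n4 = 0 NOR 0 = 1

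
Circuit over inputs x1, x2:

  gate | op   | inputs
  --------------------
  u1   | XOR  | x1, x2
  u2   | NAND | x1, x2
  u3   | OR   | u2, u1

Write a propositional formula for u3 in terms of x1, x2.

(x1 NAND x2) OR (x1 XOR x2)

u1 = x1 XOR x2
u2 = x1 NAND x2
u3 = u2 OR u1 = (x1 NAND x2) OR (x1 XOR x2)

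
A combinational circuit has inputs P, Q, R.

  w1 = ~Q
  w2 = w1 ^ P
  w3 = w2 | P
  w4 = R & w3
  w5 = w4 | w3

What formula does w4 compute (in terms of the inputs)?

w1 = ~Q
w2 = w1 ^ P = ~Q ^ P
w3 = w2 | P = (~Q ^ P) | P
w4 = R & w3 = R & ((~Q ^ P) | P)

R & ((~Q ^ P) | P)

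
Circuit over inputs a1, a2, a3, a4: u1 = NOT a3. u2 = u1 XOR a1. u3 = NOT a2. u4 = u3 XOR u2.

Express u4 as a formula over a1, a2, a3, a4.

u1 = NOT a3
u2 = u1 XOR a1 = NOT a3 XOR a1
u3 = NOT a2
u4 = u3 XOR u2 = NOT a2 XOR (NOT a3 XOR a1)

NOT a2 XOR (NOT a3 XOR a1)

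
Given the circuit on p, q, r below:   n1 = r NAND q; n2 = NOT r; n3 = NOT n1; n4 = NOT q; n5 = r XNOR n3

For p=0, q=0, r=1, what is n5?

n1 = 1 NAND 0 = 1
n3 = NOT 1 = 0
n5 = 1 XNOR 0 = 0

0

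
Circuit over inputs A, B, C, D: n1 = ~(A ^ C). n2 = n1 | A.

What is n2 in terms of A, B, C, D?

(~(A ^ C)) | A

n1 = ~(A ^ C)
n2 = n1 | A = (~(A ^ C)) | A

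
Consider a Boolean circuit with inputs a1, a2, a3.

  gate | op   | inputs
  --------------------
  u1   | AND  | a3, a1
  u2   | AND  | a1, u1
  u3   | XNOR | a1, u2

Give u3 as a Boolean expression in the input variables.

u1 = a3 AND a1
u2 = a1 AND u1 = a1 AND (a3 AND a1)
u3 = a1 XNOR u2 = a1 XNOR (a1 AND (a3 AND a1))

a1 XNOR (a1 AND (a3 AND a1))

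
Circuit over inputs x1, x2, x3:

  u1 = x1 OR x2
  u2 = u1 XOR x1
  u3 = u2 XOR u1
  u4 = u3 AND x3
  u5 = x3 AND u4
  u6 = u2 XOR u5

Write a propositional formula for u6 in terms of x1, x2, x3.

((x1 OR x2) XOR x1) XOR (x3 AND ((((x1 OR x2) XOR x1) XOR (x1 OR x2)) AND x3))

u1 = x1 OR x2
u2 = u1 XOR x1 = (x1 OR x2) XOR x1
u3 = u2 XOR u1 = ((x1 OR x2) XOR x1) XOR (x1 OR x2)
u4 = u3 AND x3 = (((x1 OR x2) XOR x1) XOR (x1 OR x2)) AND x3
u5 = x3 AND u4 = x3 AND ((((x1 OR x2) XOR x1) XOR (x1 OR x2)) AND x3)
u6 = u2 XOR u5 = ((x1 OR x2) XOR x1) XOR (x3 AND ((((x1 OR x2) XOR x1) XOR (x1 OR x2)) AND x3))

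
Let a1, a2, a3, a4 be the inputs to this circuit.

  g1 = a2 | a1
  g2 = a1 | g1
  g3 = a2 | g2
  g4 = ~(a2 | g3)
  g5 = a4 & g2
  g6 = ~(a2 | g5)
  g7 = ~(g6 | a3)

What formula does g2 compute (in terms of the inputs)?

a1 | (a2 | a1)

g1 = a2 | a1
g2 = a1 | g1 = a1 | (a2 | a1)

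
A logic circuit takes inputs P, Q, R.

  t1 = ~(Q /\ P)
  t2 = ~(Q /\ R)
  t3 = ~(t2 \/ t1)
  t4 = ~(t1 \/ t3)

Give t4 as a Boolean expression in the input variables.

~((~(Q /\ P)) \/ (~((~(Q /\ R)) \/ (~(Q /\ P)))))

t1 = ~(Q /\ P)
t2 = ~(Q /\ R)
t3 = ~(t2 \/ t1) = ~((~(Q /\ R)) \/ (~(Q /\ P)))
t4 = ~(t1 \/ t3) = ~((~(Q /\ P)) \/ (~((~(Q /\ R)) \/ (~(Q /\ P)))))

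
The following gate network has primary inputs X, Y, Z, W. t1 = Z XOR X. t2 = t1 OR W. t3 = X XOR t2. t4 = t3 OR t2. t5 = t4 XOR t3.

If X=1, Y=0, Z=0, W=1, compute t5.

1

t1 = 0 XOR 1 = 1
t2 = 1 OR 1 = 1
t3 = 1 XOR 1 = 0
t4 = 0 OR 1 = 1
t5 = 1 XOR 0 = 1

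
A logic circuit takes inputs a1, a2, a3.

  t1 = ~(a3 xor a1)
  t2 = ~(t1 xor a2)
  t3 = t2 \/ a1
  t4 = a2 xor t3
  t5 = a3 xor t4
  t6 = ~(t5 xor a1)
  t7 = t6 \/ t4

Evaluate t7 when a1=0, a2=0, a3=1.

t1 = ~(1 xor 0) = 0
t2 = ~(0 xor 0) = 1
t3 = 1 \/ 0 = 1
t4 = 0 xor 1 = 1
t5 = 1 xor 1 = 0
t6 = ~(0 xor 0) = 1
t7 = 1 \/ 1 = 1

1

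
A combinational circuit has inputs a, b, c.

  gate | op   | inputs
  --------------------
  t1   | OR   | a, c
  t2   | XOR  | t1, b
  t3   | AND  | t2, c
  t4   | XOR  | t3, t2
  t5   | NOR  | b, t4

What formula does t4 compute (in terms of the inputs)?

(((a OR c) XOR b) AND c) XOR ((a OR c) XOR b)

t1 = a OR c
t2 = t1 XOR b = (a OR c) XOR b
t3 = t2 AND c = ((a OR c) XOR b) AND c
t4 = t3 XOR t2 = (((a OR c) XOR b) AND c) XOR ((a OR c) XOR b)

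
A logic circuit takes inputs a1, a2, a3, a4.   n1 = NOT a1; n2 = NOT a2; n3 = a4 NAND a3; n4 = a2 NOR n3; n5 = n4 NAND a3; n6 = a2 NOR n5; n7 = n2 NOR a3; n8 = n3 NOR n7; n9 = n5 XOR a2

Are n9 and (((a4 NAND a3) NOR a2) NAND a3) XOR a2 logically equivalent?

n3 = a4 NAND a3
n4 = a2 NOR n3 = a2 NOR (a4 NAND a3)
n5 = n4 NAND a3 = (a2 NOR (a4 NAND a3)) NAND a3
n9 = n5 XOR a2 = ((a2 NOR (a4 NAND a3)) NAND a3) XOR a2
At a1=0, a2=0, a3=1, a4=1: circuit gives 0, formula gives 0.
At a1=0, a2=0, a3=0, a4=0: circuit gives 1, formula gives 1.
Agrees on all 16 inputs.

Yes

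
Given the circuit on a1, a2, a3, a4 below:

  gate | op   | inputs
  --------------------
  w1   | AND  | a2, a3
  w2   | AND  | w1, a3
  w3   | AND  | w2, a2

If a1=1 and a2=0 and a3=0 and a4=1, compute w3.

0

w1 = 0 AND 0 = 0
w2 = 0 AND 0 = 0
w3 = 0 AND 0 = 0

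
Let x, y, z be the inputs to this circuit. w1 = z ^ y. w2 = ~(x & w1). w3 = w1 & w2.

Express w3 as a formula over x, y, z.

w1 = z ^ y
w2 = ~(x & w1) = ~(x & (z ^ y))
w3 = w1 & w2 = (z ^ y) & (~(x & (z ^ y)))

(z ^ y) & (~(x & (z ^ y)))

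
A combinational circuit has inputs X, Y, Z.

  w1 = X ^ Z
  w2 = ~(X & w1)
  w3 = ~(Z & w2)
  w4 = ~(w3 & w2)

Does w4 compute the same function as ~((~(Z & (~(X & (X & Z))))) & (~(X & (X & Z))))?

w1 = X ^ Z
w2 = ~(X & w1) = ~(X & (X ^ Z))
w3 = ~(Z & w2) = ~(Z & (~(X & (X ^ Z))))
w4 = ~(w3 & w2) = ~((~(Z & (~(X & (X ^ Z))))) & (~(X & (X ^ Z))))
At X=1, Y=0, Z=0: circuit gives 1, formula gives 0.

No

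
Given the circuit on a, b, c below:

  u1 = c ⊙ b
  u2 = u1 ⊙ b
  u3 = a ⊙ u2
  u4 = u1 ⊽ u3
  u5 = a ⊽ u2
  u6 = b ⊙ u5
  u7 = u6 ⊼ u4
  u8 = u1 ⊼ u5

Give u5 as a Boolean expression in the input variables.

a ⊽ ((c ⊙ b) ⊙ b)

u1 = c ⊙ b
u2 = u1 ⊙ b = (c ⊙ b) ⊙ b
u5 = a ⊽ u2 = a ⊽ ((c ⊙ b) ⊙ b)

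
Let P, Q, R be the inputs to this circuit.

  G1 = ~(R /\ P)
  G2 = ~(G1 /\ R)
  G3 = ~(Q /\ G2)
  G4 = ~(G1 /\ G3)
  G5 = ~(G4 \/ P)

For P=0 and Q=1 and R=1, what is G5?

1

G1 = ~(1 /\ 0) = 1
G2 = ~(1 /\ 1) = 0
G3 = ~(1 /\ 0) = 1
G4 = ~(1 /\ 1) = 0
G5 = ~(0 \/ 0) = 1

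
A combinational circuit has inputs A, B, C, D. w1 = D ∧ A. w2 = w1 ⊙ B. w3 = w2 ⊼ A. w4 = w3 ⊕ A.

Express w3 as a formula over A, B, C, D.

((D ∧ A) ⊙ B) ⊼ A

w1 = D ∧ A
w2 = w1 ⊙ B = (D ∧ A) ⊙ B
w3 = w2 ⊼ A = ((D ∧ A) ⊙ B) ⊼ A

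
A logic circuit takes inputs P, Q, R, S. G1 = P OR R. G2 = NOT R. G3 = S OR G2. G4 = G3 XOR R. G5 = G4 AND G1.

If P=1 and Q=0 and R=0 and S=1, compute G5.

1

G1 = 1 OR 0 = 1
G2 = NOT 0 = 1
G3 = 1 OR 1 = 1
G4 = 1 XOR 0 = 1
G5 = 1 AND 1 = 1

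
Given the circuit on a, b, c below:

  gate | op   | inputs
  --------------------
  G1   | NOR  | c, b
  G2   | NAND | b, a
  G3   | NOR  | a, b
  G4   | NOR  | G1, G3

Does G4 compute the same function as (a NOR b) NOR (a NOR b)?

G1 = c NOR b
G3 = a NOR b
G4 = G1 NOR G3 = (c NOR b) NOR (a NOR b)
At a=1, b=0, c=0: circuit gives 0, formula gives 1.

No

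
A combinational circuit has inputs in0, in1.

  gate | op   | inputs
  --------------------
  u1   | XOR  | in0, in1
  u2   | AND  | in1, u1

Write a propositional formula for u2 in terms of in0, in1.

u1 = in0 XOR in1
u2 = in1 AND u1 = in1 AND (in0 XOR in1)

in1 AND (in0 XOR in1)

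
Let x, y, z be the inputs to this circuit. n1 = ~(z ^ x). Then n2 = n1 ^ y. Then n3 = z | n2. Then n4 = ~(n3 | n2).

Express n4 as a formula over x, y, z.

n1 = ~(z ^ x)
n2 = n1 ^ y = (~(z ^ x)) ^ y
n3 = z | n2 = z | ((~(z ^ x)) ^ y)
n4 = ~(n3 | n2) = ~((z | ((~(z ^ x)) ^ y)) | ((~(z ^ x)) ^ y))

~((z | ((~(z ^ x)) ^ y)) | ((~(z ^ x)) ^ y))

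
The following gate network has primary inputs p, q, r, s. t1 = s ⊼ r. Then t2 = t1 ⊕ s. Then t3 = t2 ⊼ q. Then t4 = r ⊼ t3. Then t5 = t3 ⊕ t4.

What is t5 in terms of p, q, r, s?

(((s ⊼ r) ⊕ s) ⊼ q) ⊕ (r ⊼ (((s ⊼ r) ⊕ s) ⊼ q))

t1 = s ⊼ r
t2 = t1 ⊕ s = (s ⊼ r) ⊕ s
t3 = t2 ⊼ q = ((s ⊼ r) ⊕ s) ⊼ q
t4 = r ⊼ t3 = r ⊼ (((s ⊼ r) ⊕ s) ⊼ q)
t5 = t3 ⊕ t4 = (((s ⊼ r) ⊕ s) ⊼ q) ⊕ (r ⊼ (((s ⊼ r) ⊕ s) ⊼ q))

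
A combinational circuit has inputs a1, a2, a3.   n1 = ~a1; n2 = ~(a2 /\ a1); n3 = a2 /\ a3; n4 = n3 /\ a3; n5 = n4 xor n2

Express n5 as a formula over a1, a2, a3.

((a2 /\ a3) /\ a3) xor (~(a2 /\ a1))

n2 = ~(a2 /\ a1)
n3 = a2 /\ a3
n4 = n3 /\ a3 = (a2 /\ a3) /\ a3
n5 = n4 xor n2 = ((a2 /\ a3) /\ a3) xor (~(a2 /\ a1))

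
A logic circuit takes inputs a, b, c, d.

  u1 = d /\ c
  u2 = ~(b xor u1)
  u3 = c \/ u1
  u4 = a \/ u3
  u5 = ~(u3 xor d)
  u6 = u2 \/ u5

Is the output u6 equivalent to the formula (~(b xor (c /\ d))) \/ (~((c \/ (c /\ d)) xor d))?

u1 = d /\ c
u2 = ~(b xor u1) = ~(b xor (d /\ c))
u3 = c \/ u1 = c \/ (d /\ c)
u5 = ~(u3 xor d) = ~((c \/ (d /\ c)) xor d)
u6 = u2 \/ u5 = (~(b xor (d /\ c))) \/ (~((c \/ (d /\ c)) xor d))
At a=0, b=1, c=0, d=1: circuit gives 0, formula gives 0.
At a=0, b=0, c=0, d=0: circuit gives 1, formula gives 1.
Agrees on all 16 inputs.

Yes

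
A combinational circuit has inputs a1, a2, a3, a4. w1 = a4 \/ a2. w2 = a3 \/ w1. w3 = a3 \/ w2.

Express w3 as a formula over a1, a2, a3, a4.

a3 \/ (a3 \/ (a4 \/ a2))

w1 = a4 \/ a2
w2 = a3 \/ w1 = a3 \/ (a4 \/ a2)
w3 = a3 \/ w2 = a3 \/ (a3 \/ (a4 \/ a2))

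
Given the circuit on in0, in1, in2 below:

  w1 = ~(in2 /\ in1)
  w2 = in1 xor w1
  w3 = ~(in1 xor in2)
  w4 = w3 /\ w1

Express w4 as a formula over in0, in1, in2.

w1 = ~(in2 /\ in1)
w3 = ~(in1 xor in2)
w4 = w3 /\ w1 = (~(in1 xor in2)) /\ (~(in2 /\ in1))

(~(in1 xor in2)) /\ (~(in2 /\ in1))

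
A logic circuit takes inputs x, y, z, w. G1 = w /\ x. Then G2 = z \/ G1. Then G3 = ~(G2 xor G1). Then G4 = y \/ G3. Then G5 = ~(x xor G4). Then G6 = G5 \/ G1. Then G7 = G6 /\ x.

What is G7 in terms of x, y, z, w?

G1 = w /\ x
G2 = z \/ G1 = z \/ (w /\ x)
G3 = ~(G2 xor G1) = ~((z \/ (w /\ x)) xor (w /\ x))
G4 = y \/ G3 = y \/ (~((z \/ (w /\ x)) xor (w /\ x)))
G5 = ~(x xor G4) = ~(x xor (y \/ (~((z \/ (w /\ x)) xor (w /\ x)))))
G6 = G5 \/ G1 = (~(x xor (y \/ (~((z \/ (w /\ x)) xor (w /\ x)))))) \/ (w /\ x)
G7 = G6 /\ x = ((~(x xor (y \/ (~((z \/ (w /\ x)) xor (w /\ x)))))) \/ (w /\ x)) /\ x

((~(x xor (y \/ (~((z \/ (w /\ x)) xor (w /\ x)))))) \/ (w /\ x)) /\ x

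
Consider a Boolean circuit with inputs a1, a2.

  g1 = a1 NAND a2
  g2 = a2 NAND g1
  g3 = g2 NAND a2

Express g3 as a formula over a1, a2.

g1 = a1 NAND a2
g2 = a2 NAND g1 = a2 NAND (a1 NAND a2)
g3 = g2 NAND a2 = (a2 NAND (a1 NAND a2)) NAND a2

(a2 NAND (a1 NAND a2)) NAND a2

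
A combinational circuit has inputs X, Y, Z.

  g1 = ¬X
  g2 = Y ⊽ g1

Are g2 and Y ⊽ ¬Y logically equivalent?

No

g1 = ¬X
g2 = Y ⊽ g1 = Y ⊽ ¬X
At X=1, Y=0, Z=0: circuit gives 1, formula gives 0.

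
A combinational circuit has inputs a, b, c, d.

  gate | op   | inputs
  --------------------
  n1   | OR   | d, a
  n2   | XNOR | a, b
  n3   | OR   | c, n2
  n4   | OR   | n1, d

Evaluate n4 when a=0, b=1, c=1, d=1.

1

n1 = 1 OR 0 = 1
n4 = 1 OR 1 = 1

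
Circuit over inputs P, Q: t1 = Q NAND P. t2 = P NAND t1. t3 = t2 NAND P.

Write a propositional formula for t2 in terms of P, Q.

P NAND (Q NAND P)

t1 = Q NAND P
t2 = P NAND t1 = P NAND (Q NAND P)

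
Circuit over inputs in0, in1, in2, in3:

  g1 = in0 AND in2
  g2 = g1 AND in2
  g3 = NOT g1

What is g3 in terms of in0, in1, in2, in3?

NOT (in0 AND in2)

g1 = in0 AND in2
g3 = NOT g1 = NOT (in0 AND in2)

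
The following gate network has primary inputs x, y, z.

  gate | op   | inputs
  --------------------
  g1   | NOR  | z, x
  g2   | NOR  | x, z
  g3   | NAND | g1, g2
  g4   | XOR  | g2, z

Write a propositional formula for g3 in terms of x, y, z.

g1 = z NOR x
g2 = x NOR z
g3 = g1 NAND g2 = (z NOR x) NAND (x NOR z)

(z NOR x) NAND (x NOR z)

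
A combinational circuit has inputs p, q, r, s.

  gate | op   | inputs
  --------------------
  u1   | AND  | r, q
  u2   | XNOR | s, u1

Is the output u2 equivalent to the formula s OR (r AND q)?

u1 = r AND q
u2 = s XNOR u1 = s XNOR (r AND q)
At p=0, q=0, r=0, s=0: circuit gives 1, formula gives 0.

No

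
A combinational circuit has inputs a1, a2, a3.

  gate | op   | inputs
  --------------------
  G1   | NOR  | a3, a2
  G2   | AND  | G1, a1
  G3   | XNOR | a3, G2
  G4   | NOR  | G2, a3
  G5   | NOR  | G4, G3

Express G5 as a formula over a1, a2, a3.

(((a3 NOR a2) AND a1) NOR a3) NOR (a3 XNOR ((a3 NOR a2) AND a1))

G1 = a3 NOR a2
G2 = G1 AND a1 = (a3 NOR a2) AND a1
G3 = a3 XNOR G2 = a3 XNOR ((a3 NOR a2) AND a1)
G4 = G2 NOR a3 = ((a3 NOR a2) AND a1) NOR a3
G5 = G4 NOR G3 = (((a3 NOR a2) AND a1) NOR a3) NOR (a3 XNOR ((a3 NOR a2) AND a1))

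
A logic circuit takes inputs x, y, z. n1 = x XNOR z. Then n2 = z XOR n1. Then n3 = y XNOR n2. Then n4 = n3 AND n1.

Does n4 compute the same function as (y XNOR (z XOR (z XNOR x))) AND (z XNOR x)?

Yes

n1 = x XNOR z
n2 = z XOR n1 = z XOR (x XNOR z)
n3 = y XNOR n2 = y XNOR (z XOR (x XNOR z))
n4 = n3 AND n1 = (y XNOR (z XOR (x XNOR z))) AND (x XNOR z)
At x=0, y=0, z=0: circuit gives 0, formula gives 0.
At x=0, y=1, z=0: circuit gives 1, formula gives 1.
Agrees on all 8 inputs.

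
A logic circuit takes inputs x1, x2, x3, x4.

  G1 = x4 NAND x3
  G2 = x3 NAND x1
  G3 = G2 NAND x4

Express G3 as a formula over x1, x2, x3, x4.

(x3 NAND x1) NAND x4

G2 = x3 NAND x1
G3 = G2 NAND x4 = (x3 NAND x1) NAND x4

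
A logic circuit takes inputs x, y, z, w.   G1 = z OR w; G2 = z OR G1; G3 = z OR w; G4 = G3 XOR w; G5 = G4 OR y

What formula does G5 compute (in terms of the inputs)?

G3 = z OR w
G4 = G3 XOR w = (z OR w) XOR w
G5 = G4 OR y = ((z OR w) XOR w) OR y

((z OR w) XOR w) OR y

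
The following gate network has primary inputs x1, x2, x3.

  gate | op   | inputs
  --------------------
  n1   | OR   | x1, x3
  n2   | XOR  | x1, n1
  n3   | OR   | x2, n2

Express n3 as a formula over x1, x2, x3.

x2 OR (x1 XOR (x1 OR x3))

n1 = x1 OR x3
n2 = x1 XOR n1 = x1 XOR (x1 OR x3)
n3 = x2 OR n2 = x2 OR (x1 XOR (x1 OR x3))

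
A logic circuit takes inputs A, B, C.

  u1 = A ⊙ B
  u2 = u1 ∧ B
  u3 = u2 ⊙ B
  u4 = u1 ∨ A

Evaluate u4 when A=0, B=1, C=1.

0

u1 = 0 ⊙ 1 = 0
u4 = 0 ∨ 0 = 0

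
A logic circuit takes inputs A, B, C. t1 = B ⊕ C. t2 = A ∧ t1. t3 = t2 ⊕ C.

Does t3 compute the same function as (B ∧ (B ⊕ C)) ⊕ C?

t1 = B ⊕ C
t2 = A ∧ t1 = A ∧ (B ⊕ C)
t3 = t2 ⊕ C = (A ∧ (B ⊕ C)) ⊕ C
At A=0, B=1, C=0: circuit gives 0, formula gives 1.

No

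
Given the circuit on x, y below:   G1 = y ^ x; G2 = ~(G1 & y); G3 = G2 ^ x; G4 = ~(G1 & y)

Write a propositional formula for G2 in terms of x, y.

~((y ^ x) & y)

G1 = y ^ x
G2 = ~(G1 & y) = ~((y ^ x) & y)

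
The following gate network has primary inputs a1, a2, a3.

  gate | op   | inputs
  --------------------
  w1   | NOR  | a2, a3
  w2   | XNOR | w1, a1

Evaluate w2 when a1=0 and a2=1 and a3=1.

w1 = 1 NOR 1 = 0
w2 = 0 XNOR 0 = 1

1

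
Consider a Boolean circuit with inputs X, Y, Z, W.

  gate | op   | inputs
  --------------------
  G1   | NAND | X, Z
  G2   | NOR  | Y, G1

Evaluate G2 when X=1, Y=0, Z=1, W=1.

1

G1 = 1 NAND 1 = 0
G2 = 0 NOR 0 = 1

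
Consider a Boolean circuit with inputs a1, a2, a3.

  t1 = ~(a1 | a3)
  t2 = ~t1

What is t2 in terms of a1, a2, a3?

t1 = ~(a1 | a3)
t2 = ~t1 = ~(~(a1 | a3))

~(~(a1 | a3))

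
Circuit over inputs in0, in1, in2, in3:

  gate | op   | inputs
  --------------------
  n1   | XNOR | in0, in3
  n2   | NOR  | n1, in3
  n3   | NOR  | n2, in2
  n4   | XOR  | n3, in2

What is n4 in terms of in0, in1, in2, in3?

n1 = in0 XNOR in3
n2 = n1 NOR in3 = (in0 XNOR in3) NOR in3
n3 = n2 NOR in2 = ((in0 XNOR in3) NOR in3) NOR in2
n4 = n3 XOR in2 = (((in0 XNOR in3) NOR in3) NOR in2) XOR in2

(((in0 XNOR in3) NOR in3) NOR in2) XOR in2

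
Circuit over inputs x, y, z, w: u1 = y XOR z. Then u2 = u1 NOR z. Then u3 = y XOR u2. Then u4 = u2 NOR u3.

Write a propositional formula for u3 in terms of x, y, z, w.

u1 = y XOR z
u2 = u1 NOR z = (y XOR z) NOR z
u3 = y XOR u2 = y XOR ((y XOR z) NOR z)

y XOR ((y XOR z) NOR z)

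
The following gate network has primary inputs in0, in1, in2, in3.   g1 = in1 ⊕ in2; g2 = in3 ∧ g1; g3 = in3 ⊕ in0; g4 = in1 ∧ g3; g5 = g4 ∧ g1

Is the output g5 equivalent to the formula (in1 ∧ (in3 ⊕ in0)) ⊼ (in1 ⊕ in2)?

No

g1 = in1 ⊕ in2
g3 = in3 ⊕ in0
g4 = in1 ∧ g3 = in1 ∧ (in3 ⊕ in0)
g5 = g4 ∧ g1 = (in1 ∧ (in3 ⊕ in0)) ∧ (in1 ⊕ in2)
At in0=0, in1=0, in2=0, in3=0: circuit gives 0, formula gives 1.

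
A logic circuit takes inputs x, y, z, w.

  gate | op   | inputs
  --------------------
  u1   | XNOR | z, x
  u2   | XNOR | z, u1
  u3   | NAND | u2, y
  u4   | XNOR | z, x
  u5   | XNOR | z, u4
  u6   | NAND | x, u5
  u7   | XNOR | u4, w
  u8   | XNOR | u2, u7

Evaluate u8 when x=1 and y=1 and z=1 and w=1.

u1 = 1 XNOR 1 = 1
u2 = 1 XNOR 1 = 1
u4 = 1 XNOR 1 = 1
u7 = 1 XNOR 1 = 1
u8 = 1 XNOR 1 = 1

1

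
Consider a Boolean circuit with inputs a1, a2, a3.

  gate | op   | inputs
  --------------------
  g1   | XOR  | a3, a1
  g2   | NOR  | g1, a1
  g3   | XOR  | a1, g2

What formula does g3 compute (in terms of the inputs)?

a1 XOR ((a3 XOR a1) NOR a1)

g1 = a3 XOR a1
g2 = g1 NOR a1 = (a3 XOR a1) NOR a1
g3 = a1 XOR g2 = a1 XOR ((a3 XOR a1) NOR a1)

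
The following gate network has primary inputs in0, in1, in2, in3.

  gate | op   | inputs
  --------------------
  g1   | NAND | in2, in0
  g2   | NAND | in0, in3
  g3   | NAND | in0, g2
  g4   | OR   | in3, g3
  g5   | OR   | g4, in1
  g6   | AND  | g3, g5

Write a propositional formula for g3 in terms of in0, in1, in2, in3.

in0 NAND (in0 NAND in3)

g2 = in0 NAND in3
g3 = in0 NAND g2 = in0 NAND (in0 NAND in3)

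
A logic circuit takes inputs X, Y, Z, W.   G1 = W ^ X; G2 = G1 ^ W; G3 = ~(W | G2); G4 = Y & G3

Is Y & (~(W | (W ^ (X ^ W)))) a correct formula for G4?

G1 = W ^ X
G2 = G1 ^ W = (W ^ X) ^ W
G3 = ~(W | G2) = ~(W | ((W ^ X) ^ W))
G4 = Y & G3 = Y & (~(W | ((W ^ X) ^ W)))
At X=0, Y=0, Z=0, W=0: circuit gives 0, formula gives 0.
At X=0, Y=1, Z=0, W=0: circuit gives 1, formula gives 1.
Agrees on all 16 inputs.

Yes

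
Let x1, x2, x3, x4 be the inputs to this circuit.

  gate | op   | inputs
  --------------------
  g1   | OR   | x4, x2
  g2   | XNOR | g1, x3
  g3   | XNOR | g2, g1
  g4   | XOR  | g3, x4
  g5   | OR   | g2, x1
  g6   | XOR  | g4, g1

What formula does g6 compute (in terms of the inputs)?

g1 = x4 OR x2
g2 = g1 XNOR x3 = (x4 OR x2) XNOR x3
g3 = g2 XNOR g1 = ((x4 OR x2) XNOR x3) XNOR (x4 OR x2)
g4 = g3 XOR x4 = (((x4 OR x2) XNOR x3) XNOR (x4 OR x2)) XOR x4
g6 = g4 XOR g1 = ((((x4 OR x2) XNOR x3) XNOR (x4 OR x2)) XOR x4) XOR (x4 OR x2)

((((x4 OR x2) XNOR x3) XNOR (x4 OR x2)) XOR x4) XOR (x4 OR x2)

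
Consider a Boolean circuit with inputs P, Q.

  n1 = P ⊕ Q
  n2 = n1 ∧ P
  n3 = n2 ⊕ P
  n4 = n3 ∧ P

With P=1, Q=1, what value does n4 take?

n1 = 1 ⊕ 1 = 0
n2 = 0 ∧ 1 = 0
n3 = 0 ⊕ 1 = 1
n4 = 1 ∧ 1 = 1

1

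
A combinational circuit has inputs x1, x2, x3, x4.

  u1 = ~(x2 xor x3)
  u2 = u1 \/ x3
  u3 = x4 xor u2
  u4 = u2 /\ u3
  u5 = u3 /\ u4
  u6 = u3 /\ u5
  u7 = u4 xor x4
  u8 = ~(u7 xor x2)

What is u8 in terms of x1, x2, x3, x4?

~(((((~(x2 xor x3)) \/ x3) /\ (x4 xor ((~(x2 xor x3)) \/ x3))) xor x4) xor x2)

u1 = ~(x2 xor x3)
u2 = u1 \/ x3 = (~(x2 xor x3)) \/ x3
u3 = x4 xor u2 = x4 xor ((~(x2 xor x3)) \/ x3)
u4 = u2 /\ u3 = ((~(x2 xor x3)) \/ x3) /\ (x4 xor ((~(x2 xor x3)) \/ x3))
u7 = u4 xor x4 = (((~(x2 xor x3)) \/ x3) /\ (x4 xor ((~(x2 xor x3)) \/ x3))) xor x4
u8 = ~(u7 xor x2) = ~(((((~(x2 xor x3)) \/ x3) /\ (x4 xor ((~(x2 xor x3)) \/ x3))) xor x4) xor x2)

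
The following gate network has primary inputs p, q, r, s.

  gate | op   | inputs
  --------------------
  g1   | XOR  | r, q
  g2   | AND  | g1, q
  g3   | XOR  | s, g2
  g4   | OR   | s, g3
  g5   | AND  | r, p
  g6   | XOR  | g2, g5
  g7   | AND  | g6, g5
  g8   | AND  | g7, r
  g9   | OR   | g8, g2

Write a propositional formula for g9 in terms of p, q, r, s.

g1 = r XOR q
g2 = g1 AND q = (r XOR q) AND q
g5 = r AND p
g6 = g2 XOR g5 = ((r XOR q) AND q) XOR (r AND p)
g7 = g6 AND g5 = (((r XOR q) AND q) XOR (r AND p)) AND (r AND p)
g8 = g7 AND r = ((((r XOR q) AND q) XOR (r AND p)) AND (r AND p)) AND r
g9 = g8 OR g2 = (((((r XOR q) AND q) XOR (r AND p)) AND (r AND p)) AND r) OR ((r XOR q) AND q)

(((((r XOR q) AND q) XOR (r AND p)) AND (r AND p)) AND r) OR ((r XOR q) AND q)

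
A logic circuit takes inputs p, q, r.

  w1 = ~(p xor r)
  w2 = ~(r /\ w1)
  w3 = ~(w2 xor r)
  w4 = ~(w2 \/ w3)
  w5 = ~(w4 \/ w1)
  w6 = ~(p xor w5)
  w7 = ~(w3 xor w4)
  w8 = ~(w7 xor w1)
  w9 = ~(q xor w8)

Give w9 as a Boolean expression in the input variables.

~(q xor (~((~((~((~(r /\ (~(p xor r)))) xor r)) xor (~((~(r /\ (~(p xor r)))) \/ (~((~(r /\ (~(p xor r)))) xor r)))))) xor (~(p xor r)))))

w1 = ~(p xor r)
w2 = ~(r /\ w1) = ~(r /\ (~(p xor r)))
w3 = ~(w2 xor r) = ~((~(r /\ (~(p xor r)))) xor r)
w4 = ~(w2 \/ w3) = ~((~(r /\ (~(p xor r)))) \/ (~((~(r /\ (~(p xor r)))) xor r)))
w7 = ~(w3 xor w4) = ~((~((~(r /\ (~(p xor r)))) xor r)) xor (~((~(r /\ (~(p xor r)))) \/ (~((~(r /\ (~(p xor r)))) xor r)))))
w8 = ~(w7 xor w1) = ~((~((~((~(r /\ (~(p xor r)))) xor r)) xor (~((~(r /\ (~(p xor r)))) \/ (~((~(r /\ (~(p xor r)))) xor r)))))) xor (~(p xor r)))
w9 = ~(q xor w8) = ~(q xor (~((~((~((~(r /\ (~(p xor r)))) xor r)) xor (~((~(r /\ (~(p xor r)))) \/ (~((~(r /\ (~(p xor r)))) xor r)))))) xor (~(p xor r)))))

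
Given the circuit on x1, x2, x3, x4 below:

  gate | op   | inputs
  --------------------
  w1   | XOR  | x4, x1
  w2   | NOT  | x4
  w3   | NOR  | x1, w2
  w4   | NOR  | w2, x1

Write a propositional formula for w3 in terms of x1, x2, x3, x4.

w2 = NOT x4
w3 = x1 NOR w2 = x1 NOR NOT x4

x1 NOR NOT x4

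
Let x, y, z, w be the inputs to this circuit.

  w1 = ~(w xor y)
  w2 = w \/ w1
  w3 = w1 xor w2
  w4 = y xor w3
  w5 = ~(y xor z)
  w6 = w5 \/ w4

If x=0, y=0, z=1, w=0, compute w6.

w1 = ~(0 xor 0) = 1
w2 = 0 \/ 1 = 1
w3 = 1 xor 1 = 0
w4 = 0 xor 0 = 0
w5 = ~(0 xor 1) = 0
w6 = 0 \/ 0 = 0

0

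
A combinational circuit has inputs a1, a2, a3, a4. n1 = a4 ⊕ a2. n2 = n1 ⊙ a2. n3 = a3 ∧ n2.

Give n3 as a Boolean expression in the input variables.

a3 ∧ ((a4 ⊕ a2) ⊙ a2)

n1 = a4 ⊕ a2
n2 = n1 ⊙ a2 = (a4 ⊕ a2) ⊙ a2
n3 = a3 ∧ n2 = a3 ∧ ((a4 ⊕ a2) ⊙ a2)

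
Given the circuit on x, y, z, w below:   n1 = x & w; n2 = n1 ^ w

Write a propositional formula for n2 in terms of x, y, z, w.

n1 = x & w
n2 = n1 ^ w = (x & w) ^ w

(x & w) ^ w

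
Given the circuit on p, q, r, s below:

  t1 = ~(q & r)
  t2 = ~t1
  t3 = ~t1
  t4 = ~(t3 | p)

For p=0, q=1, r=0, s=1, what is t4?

1

t1 = ~(1 & 0) = 1
t3 = ~1 = 0
t4 = ~(0 | 0) = 1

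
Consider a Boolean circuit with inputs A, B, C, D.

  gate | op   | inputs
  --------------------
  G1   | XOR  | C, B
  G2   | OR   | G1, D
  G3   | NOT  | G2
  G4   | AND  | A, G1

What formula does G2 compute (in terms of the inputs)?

(C XOR B) OR D

G1 = C XOR B
G2 = G1 OR D = (C XOR B) OR D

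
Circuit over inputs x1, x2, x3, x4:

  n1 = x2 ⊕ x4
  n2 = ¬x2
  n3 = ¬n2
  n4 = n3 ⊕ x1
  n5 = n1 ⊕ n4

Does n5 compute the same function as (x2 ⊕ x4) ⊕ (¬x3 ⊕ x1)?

n1 = x2 ⊕ x4
n2 = ¬x2
n3 = ¬n2 = ¬¬x2
n4 = n3 ⊕ x1 = ¬¬x2 ⊕ x1
n5 = n1 ⊕ n4 = (x2 ⊕ x4) ⊕ (¬¬x2 ⊕ x1)
At x1=0, x2=0, x3=0, x4=0: circuit gives 0, formula gives 1.

No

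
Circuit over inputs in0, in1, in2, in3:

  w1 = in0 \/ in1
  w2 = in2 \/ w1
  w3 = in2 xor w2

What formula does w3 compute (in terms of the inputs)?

w1 = in0 \/ in1
w2 = in2 \/ w1 = in2 \/ (in0 \/ in1)
w3 = in2 xor w2 = in2 xor (in2 \/ (in0 \/ in1))

in2 xor (in2 \/ (in0 \/ in1))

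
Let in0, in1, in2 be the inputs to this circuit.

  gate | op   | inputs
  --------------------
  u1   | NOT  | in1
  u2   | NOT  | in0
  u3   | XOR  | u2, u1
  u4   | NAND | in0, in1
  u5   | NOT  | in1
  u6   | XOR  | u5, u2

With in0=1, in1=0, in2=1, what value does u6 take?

u2 = NOT 1 = 0
u5 = NOT 0 = 1
u6 = 1 XOR 0 = 1

1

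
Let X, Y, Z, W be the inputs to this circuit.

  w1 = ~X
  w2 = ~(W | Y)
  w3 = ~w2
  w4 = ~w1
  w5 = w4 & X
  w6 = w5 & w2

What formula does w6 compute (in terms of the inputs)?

(~~X & X) & (~(W | Y))

w1 = ~X
w2 = ~(W | Y)
w4 = ~w1 = ~~X
w5 = w4 & X = ~~X & X
w6 = w5 & w2 = (~~X & X) & (~(W | Y))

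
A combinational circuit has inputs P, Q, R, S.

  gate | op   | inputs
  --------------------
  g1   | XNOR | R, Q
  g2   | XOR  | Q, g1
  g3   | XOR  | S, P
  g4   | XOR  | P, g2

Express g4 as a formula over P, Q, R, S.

P XOR (Q XOR (R XNOR Q))

g1 = R XNOR Q
g2 = Q XOR g1 = Q XOR (R XNOR Q)
g4 = P XOR g2 = P XOR (Q XOR (R XNOR Q))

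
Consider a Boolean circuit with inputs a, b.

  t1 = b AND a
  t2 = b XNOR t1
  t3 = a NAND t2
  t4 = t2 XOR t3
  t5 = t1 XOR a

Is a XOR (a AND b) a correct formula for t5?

Yes

t1 = b AND a
t5 = t1 XOR a = (b AND a) XOR a
At a=0, b=0: circuit gives 0, formula gives 0.
At a=1, b=0: circuit gives 1, formula gives 1.
Agrees on all 4 inputs.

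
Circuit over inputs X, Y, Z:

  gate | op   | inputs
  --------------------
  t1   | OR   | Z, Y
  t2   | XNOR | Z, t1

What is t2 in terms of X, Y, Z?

Z XNOR (Z OR Y)

t1 = Z OR Y
t2 = Z XNOR t1 = Z XNOR (Z OR Y)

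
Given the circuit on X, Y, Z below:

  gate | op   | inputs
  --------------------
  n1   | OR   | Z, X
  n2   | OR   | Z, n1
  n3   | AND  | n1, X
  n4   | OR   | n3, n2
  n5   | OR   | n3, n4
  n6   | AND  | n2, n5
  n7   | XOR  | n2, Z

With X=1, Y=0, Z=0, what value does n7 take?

1

n1 = 0 OR 1 = 1
n2 = 0 OR 1 = 1
n7 = 1 XOR 0 = 1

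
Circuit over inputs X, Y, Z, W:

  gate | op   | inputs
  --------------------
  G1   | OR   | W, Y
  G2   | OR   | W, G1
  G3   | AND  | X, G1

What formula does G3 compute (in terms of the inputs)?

X AND (W OR Y)

G1 = W OR Y
G3 = X AND G1 = X AND (W OR Y)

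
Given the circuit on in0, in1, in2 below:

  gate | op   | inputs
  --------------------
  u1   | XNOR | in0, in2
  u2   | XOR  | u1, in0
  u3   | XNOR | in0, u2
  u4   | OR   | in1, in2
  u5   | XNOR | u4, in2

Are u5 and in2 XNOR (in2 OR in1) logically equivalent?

u4 = in1 OR in2
u5 = u4 XNOR in2 = (in1 OR in2) XNOR in2
At in0=0, in1=1, in2=0: circuit gives 0, formula gives 0.
At in0=0, in1=0, in2=0: circuit gives 1, formula gives 1.
Agrees on all 8 inputs.

Yes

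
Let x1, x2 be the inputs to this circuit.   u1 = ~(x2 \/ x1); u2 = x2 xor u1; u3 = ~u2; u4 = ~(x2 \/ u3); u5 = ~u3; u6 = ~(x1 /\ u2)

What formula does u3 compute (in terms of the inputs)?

u1 = ~(x2 \/ x1)
u2 = x2 xor u1 = x2 xor (~(x2 \/ x1))
u3 = ~u2 = ~(x2 xor (~(x2 \/ x1)))

~(x2 xor (~(x2 \/ x1)))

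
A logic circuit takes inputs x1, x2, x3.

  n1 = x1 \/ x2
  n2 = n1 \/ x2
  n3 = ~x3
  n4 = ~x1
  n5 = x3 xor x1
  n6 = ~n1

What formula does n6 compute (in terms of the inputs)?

n1 = x1 \/ x2
n6 = ~n1 = ~(x1 \/ x2)

~(x1 \/ x2)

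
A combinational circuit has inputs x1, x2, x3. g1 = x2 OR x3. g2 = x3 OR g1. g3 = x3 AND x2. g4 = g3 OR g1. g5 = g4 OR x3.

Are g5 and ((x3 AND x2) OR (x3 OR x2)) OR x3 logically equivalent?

Yes

g1 = x2 OR x3
g3 = x3 AND x2
g4 = g3 OR g1 = (x3 AND x2) OR (x2 OR x3)
g5 = g4 OR x3 = ((x3 AND x2) OR (x2 OR x3)) OR x3
At x1=0, x2=0, x3=0: circuit gives 0, formula gives 0.
At x1=0, x2=0, x3=1: circuit gives 1, formula gives 1.
Agrees on all 8 inputs.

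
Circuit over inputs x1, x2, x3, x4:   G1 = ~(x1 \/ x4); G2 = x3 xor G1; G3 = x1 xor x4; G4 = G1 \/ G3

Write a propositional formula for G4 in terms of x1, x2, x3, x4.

G1 = ~(x1 \/ x4)
G3 = x1 xor x4
G4 = G1 \/ G3 = (~(x1 \/ x4)) \/ (x1 xor x4)

(~(x1 \/ x4)) \/ (x1 xor x4)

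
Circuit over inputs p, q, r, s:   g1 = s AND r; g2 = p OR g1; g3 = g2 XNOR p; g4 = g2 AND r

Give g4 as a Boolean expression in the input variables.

(p OR (s AND r)) AND r

g1 = s AND r
g2 = p OR g1 = p OR (s AND r)
g4 = g2 AND r = (p OR (s AND r)) AND r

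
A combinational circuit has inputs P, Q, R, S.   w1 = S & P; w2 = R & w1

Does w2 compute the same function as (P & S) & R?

w1 = S & P
w2 = R & w1 = R & (S & P)
At P=0, Q=0, R=0, S=0: circuit gives 0, formula gives 0.
At P=1, Q=0, R=1, S=1: circuit gives 1, formula gives 1.
Agrees on all 16 inputs.

Yes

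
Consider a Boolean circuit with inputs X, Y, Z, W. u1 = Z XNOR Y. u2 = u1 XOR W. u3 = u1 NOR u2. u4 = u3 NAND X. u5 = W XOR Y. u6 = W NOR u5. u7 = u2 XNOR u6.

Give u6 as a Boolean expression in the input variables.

W NOR (W XOR Y)

u5 = W XOR Y
u6 = W NOR u5 = W NOR (W XOR Y)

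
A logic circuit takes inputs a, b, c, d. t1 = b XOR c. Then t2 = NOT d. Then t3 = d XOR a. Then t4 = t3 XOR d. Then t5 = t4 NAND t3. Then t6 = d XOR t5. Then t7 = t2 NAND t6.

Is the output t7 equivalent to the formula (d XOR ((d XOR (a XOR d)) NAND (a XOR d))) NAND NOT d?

t2 = NOT d
t3 = d XOR a
t4 = t3 XOR d = (d XOR a) XOR d
t5 = t4 NAND t3 = ((d XOR a) XOR d) NAND (d XOR a)
t6 = d XOR t5 = d XOR (((d XOR a) XOR d) NAND (d XOR a))
t7 = t2 NAND t6 = NOT d NAND (d XOR (((d XOR a) XOR d) NAND (d XOR a)))
At a=0, b=0, c=0, d=0: circuit gives 0, formula gives 0.
At a=0, b=0, c=0, d=1: circuit gives 1, formula gives 1.
Agrees on all 16 inputs.

Yes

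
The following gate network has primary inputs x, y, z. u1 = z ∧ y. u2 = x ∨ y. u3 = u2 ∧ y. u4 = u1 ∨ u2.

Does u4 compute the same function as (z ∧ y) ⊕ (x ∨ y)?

No

u1 = z ∧ y
u2 = x ∨ y
u4 = u1 ∨ u2 = (z ∧ y) ∨ (x ∨ y)
At x=0, y=1, z=1: circuit gives 1, formula gives 0.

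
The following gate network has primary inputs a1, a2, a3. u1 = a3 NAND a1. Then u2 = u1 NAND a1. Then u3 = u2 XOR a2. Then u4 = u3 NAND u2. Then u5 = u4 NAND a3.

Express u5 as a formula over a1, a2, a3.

((((a3 NAND a1) NAND a1) XOR a2) NAND ((a3 NAND a1) NAND a1)) NAND a3

u1 = a3 NAND a1
u2 = u1 NAND a1 = (a3 NAND a1) NAND a1
u3 = u2 XOR a2 = ((a3 NAND a1) NAND a1) XOR a2
u4 = u3 NAND u2 = (((a3 NAND a1) NAND a1) XOR a2) NAND ((a3 NAND a1) NAND a1)
u5 = u4 NAND a3 = ((((a3 NAND a1) NAND a1) XOR a2) NAND ((a3 NAND a1) NAND a1)) NAND a3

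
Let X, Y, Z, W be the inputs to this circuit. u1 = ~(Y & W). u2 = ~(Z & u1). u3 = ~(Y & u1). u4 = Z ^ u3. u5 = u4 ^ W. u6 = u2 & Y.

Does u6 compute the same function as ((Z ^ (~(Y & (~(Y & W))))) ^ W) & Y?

No

u1 = ~(Y & W)
u2 = ~(Z & u1) = ~(Z & (~(Y & W)))
u6 = u2 & Y = (~(Z & (~(Y & W)))) & Y
At X=0, Y=1, Z=0, W=0: circuit gives 1, formula gives 0.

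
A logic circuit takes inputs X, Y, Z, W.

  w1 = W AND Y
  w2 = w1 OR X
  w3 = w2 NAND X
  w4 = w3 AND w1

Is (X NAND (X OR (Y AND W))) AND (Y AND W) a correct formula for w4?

Yes

w1 = W AND Y
w2 = w1 OR X = (W AND Y) OR X
w3 = w2 NAND X = ((W AND Y) OR X) NAND X
w4 = w3 AND w1 = (((W AND Y) OR X) NAND X) AND (W AND Y)
At X=0, Y=0, Z=0, W=0: circuit gives 0, formula gives 0.
At X=0, Y=1, Z=0, W=1: circuit gives 1, formula gives 1.
Agrees on all 16 inputs.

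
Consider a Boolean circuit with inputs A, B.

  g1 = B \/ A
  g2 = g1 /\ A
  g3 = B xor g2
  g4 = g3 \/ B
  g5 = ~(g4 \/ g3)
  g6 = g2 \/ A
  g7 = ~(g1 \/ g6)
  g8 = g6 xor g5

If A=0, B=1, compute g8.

g1 = 1 \/ 0 = 1
g2 = 1 /\ 0 = 0
g3 = 1 xor 0 = 1
g4 = 1 \/ 1 = 1
g5 = ~(1 \/ 1) = 0
g6 = 0 \/ 0 = 0
g8 = 0 xor 0 = 0

0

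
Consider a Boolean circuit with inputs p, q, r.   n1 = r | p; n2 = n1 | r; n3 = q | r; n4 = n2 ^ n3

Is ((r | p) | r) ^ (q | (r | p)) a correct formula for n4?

No

n1 = r | p
n2 = n1 | r = (r | p) | r
n3 = q | r
n4 = n2 ^ n3 = ((r | p) | r) ^ (q | r)
At p=1, q=0, r=0: circuit gives 1, formula gives 0.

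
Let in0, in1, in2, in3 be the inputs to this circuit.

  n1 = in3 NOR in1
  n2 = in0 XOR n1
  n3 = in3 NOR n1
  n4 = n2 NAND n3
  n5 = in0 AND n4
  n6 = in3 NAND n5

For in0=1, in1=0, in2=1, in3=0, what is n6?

n1 = 0 NOR 0 = 1
n2 = 1 XOR 1 = 0
n3 = 0 NOR 1 = 0
n4 = 0 NAND 0 = 1
n5 = 1 AND 1 = 1
n6 = 0 NAND 1 = 1

1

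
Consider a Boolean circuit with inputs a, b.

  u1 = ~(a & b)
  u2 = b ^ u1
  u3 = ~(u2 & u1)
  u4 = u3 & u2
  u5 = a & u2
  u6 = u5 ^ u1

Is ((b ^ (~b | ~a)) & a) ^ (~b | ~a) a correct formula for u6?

u1 = ~(a & b)
u2 = b ^ u1 = b ^ (~(a & b))
u5 = a & u2 = a & (b ^ (~(a & b)))
u6 = u5 ^ u1 = (a & (b ^ (~(a & b)))) ^ (~(a & b))
At a=1, b=0: circuit gives 0, formula gives 0.
At a=0, b=0: circuit gives 1, formula gives 1.
Agrees on all 4 inputs.

Yes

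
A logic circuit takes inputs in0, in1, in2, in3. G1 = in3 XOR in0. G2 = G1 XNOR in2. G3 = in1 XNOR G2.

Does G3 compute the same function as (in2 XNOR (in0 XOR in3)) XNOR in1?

Yes

G1 = in3 XOR in0
G2 = G1 XNOR in2 = (in3 XOR in0) XNOR in2
G3 = in1 XNOR G2 = in1 XNOR ((in3 XOR in0) XNOR in2)
At in0=0, in1=0, in2=0, in3=0: circuit gives 0, formula gives 0.
At in0=0, in1=0, in2=0, in3=1: circuit gives 1, formula gives 1.
Agrees on all 16 inputs.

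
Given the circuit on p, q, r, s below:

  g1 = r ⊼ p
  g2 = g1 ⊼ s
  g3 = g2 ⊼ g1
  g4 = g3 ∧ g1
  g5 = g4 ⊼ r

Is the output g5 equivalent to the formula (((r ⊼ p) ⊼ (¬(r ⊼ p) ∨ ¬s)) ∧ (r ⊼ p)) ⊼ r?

Yes

g1 = r ⊼ p
g2 = g1 ⊼ s = (r ⊼ p) ⊼ s
g3 = g2 ⊼ g1 = ((r ⊼ p) ⊼ s) ⊼ (r ⊼ p)
g4 = g3 ∧ g1 = (((r ⊼ p) ⊼ s) ⊼ (r ⊼ p)) ∧ (r ⊼ p)
g5 = g4 ⊼ r = ((((r ⊼ p) ⊼ s) ⊼ (r ⊼ p)) ∧ (r ⊼ p)) ⊼ r
At p=0, q=0, r=1, s=1: circuit gives 0, formula gives 0.
At p=0, q=0, r=0, s=0: circuit gives 1, formula gives 1.
Agrees on all 16 inputs.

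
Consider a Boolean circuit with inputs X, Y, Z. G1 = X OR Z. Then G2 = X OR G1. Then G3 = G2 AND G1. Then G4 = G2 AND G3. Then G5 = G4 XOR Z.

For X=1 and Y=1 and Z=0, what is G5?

G1 = 1 OR 0 = 1
G2 = 1 OR 1 = 1
G3 = 1 AND 1 = 1
G4 = 1 AND 1 = 1
G5 = 1 XOR 0 = 1

1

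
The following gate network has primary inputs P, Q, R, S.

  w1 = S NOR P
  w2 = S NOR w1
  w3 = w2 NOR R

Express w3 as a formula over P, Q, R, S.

(S NOR (S NOR P)) NOR R

w1 = S NOR P
w2 = S NOR w1 = S NOR (S NOR P)
w3 = w2 NOR R = (S NOR (S NOR P)) NOR R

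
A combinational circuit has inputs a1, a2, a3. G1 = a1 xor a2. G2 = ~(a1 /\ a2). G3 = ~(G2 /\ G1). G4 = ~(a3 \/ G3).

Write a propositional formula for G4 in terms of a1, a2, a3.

G1 = a1 xor a2
G2 = ~(a1 /\ a2)
G3 = ~(G2 /\ G1) = ~((~(a1 /\ a2)) /\ (a1 xor a2))
G4 = ~(a3 \/ G3) = ~(a3 \/ (~((~(a1 /\ a2)) /\ (a1 xor a2))))

~(a3 \/ (~((~(a1 /\ a2)) /\ (a1 xor a2))))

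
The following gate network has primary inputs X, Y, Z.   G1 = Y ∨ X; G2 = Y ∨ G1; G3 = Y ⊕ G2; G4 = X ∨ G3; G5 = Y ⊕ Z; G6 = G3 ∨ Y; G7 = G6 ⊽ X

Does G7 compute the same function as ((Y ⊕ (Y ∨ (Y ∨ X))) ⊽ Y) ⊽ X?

No

G1 = Y ∨ X
G2 = Y ∨ G1 = Y ∨ (Y ∨ X)
G3 = Y ⊕ G2 = Y ⊕ (Y ∨ (Y ∨ X))
G6 = G3 ∨ Y = (Y ⊕ (Y ∨ (Y ∨ X))) ∨ Y
G7 = G6 ⊽ X = ((Y ⊕ (Y ∨ (Y ∨ X))) ∨ Y) ⊽ X
At X=0, Y=0, Z=0: circuit gives 1, formula gives 0.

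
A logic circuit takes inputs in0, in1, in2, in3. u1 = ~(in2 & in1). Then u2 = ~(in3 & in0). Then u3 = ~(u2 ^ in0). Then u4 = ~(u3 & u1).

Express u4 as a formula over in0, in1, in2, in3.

~((~((~(in3 & in0)) ^ in0)) & (~(in2 & in1)))

u1 = ~(in2 & in1)
u2 = ~(in3 & in0)
u3 = ~(u2 ^ in0) = ~((~(in3 & in0)) ^ in0)
u4 = ~(u3 & u1) = ~((~((~(in3 & in0)) ^ in0)) & (~(in2 & in1)))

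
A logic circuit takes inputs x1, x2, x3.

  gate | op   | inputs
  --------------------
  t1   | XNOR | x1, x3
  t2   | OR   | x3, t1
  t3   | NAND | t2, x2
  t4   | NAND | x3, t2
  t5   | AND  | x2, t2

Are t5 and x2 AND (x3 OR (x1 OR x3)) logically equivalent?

No

t1 = x1 XNOR x3
t2 = x3 OR t1 = x3 OR (x1 XNOR x3)
t5 = x2 AND t2 = x2 AND (x3 OR (x1 XNOR x3))
At x1=0, x2=1, x3=0: circuit gives 1, formula gives 0.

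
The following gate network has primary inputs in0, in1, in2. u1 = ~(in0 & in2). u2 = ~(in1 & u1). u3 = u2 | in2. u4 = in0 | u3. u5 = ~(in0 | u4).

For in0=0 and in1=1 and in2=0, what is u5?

1

u1 = ~(0 & 0) = 1
u2 = ~(1 & 1) = 0
u3 = 0 | 0 = 0
u4 = 0 | 0 = 0
u5 = ~(0 | 0) = 1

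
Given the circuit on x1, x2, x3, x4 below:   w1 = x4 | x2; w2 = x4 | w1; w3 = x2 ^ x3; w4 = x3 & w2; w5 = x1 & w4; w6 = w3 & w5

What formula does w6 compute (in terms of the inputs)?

w1 = x4 | x2
w2 = x4 | w1 = x4 | (x4 | x2)
w3 = x2 ^ x3
w4 = x3 & w2 = x3 & (x4 | (x4 | x2))
w5 = x1 & w4 = x1 & (x3 & (x4 | (x4 | x2)))
w6 = w3 & w5 = (x2 ^ x3) & (x1 & (x3 & (x4 | (x4 | x2))))

(x2 ^ x3) & (x1 & (x3 & (x4 | (x4 | x2))))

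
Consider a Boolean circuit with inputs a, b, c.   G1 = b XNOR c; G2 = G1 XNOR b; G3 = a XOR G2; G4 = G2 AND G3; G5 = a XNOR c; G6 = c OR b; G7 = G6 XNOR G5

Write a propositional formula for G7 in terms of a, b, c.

(c OR b) XNOR (a XNOR c)

G5 = a XNOR c
G6 = c OR b
G7 = G6 XNOR G5 = (c OR b) XNOR (a XNOR c)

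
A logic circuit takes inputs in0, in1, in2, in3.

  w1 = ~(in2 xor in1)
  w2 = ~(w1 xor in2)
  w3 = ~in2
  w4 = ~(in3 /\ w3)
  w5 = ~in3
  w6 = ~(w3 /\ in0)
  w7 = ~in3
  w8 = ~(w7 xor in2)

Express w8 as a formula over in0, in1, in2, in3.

w7 = ~in3
w8 = ~(w7 xor in2) = ~(~in3 xor in2)

~(~in3 xor in2)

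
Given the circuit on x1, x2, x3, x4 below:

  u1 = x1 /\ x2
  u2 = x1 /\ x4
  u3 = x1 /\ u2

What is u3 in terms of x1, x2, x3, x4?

x1 /\ (x1 /\ x4)

u2 = x1 /\ x4
u3 = x1 /\ u2 = x1 /\ (x1 /\ x4)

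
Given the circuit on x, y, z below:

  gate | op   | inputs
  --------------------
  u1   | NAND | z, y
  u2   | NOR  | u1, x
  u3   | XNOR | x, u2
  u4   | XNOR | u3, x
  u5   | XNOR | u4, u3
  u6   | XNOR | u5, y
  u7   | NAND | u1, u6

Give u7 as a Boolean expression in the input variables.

(z NAND y) NAND ((((x XNOR ((z NAND y) NOR x)) XNOR x) XNOR (x XNOR ((z NAND y) NOR x))) XNOR y)

u1 = z NAND y
u2 = u1 NOR x = (z NAND y) NOR x
u3 = x XNOR u2 = x XNOR ((z NAND y) NOR x)
u4 = u3 XNOR x = (x XNOR ((z NAND y) NOR x)) XNOR x
u5 = u4 XNOR u3 = ((x XNOR ((z NAND y) NOR x)) XNOR x) XNOR (x XNOR ((z NAND y) NOR x))
u6 = u5 XNOR y = (((x XNOR ((z NAND y) NOR x)) XNOR x) XNOR (x XNOR ((z NAND y) NOR x))) XNOR y
u7 = u1 NAND u6 = (z NAND y) NAND ((((x XNOR ((z NAND y) NOR x)) XNOR x) XNOR (x XNOR ((z NAND y) NOR x))) XNOR y)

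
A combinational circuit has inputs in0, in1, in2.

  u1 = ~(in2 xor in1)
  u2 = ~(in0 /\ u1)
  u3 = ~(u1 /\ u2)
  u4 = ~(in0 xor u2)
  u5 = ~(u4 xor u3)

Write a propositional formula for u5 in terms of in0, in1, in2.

~((~(in0 xor (~(in0 /\ (~(in2 xor in1)))))) xor (~((~(in2 xor in1)) /\ (~(in0 /\ (~(in2 xor in1)))))))

u1 = ~(in2 xor in1)
u2 = ~(in0 /\ u1) = ~(in0 /\ (~(in2 xor in1)))
u3 = ~(u1 /\ u2) = ~((~(in2 xor in1)) /\ (~(in0 /\ (~(in2 xor in1)))))
u4 = ~(in0 xor u2) = ~(in0 xor (~(in0 /\ (~(in2 xor in1)))))
u5 = ~(u4 xor u3) = ~((~(in0 xor (~(in0 /\ (~(in2 xor in1)))))) xor (~((~(in2 xor in1)) /\ (~(in0 /\ (~(in2 xor in1)))))))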